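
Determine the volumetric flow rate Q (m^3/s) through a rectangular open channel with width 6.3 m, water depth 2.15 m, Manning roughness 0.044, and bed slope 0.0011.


For a rectangular channel, the cross-sectional area A = b * y = 6.3 * 2.15 = 13.54 m^2.
The wetted perimeter P = b + 2y = 6.3 + 2*2.15 = 10.6 m.
Hydraulic radius R = A/P = 13.54/10.6 = 1.2778 m.
Velocity V = (1/n)*R^(2/3)*S^(1/2) = (1/0.044)*1.2778^(2/3)*0.0011^(1/2) = 0.8876 m/s.
Discharge Q = A * V = 13.54 * 0.8876 = 12.023 m^3/s.

12.023


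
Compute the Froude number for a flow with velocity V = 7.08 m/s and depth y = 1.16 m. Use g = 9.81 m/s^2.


The Froude number is defined as Fr = V / sqrt(g*y).
g*y = 9.81 * 1.16 = 11.3796.
sqrt(g*y) = sqrt(11.3796) = 3.3734.
Fr = 7.08 / 3.3734 = 2.0988.

2.0988


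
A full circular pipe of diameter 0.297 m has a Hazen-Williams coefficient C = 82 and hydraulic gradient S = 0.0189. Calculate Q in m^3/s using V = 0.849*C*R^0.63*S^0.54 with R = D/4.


For a full circular pipe, R = D/4 = 0.297/4 = 0.0742 m.
V = 0.849 * 82 * 0.0742^0.63 * 0.0189^0.54
  = 0.849 * 82 * 0.19433 * 0.117298
  = 1.5869 m/s.
Pipe area A = pi*D^2/4 = pi*0.297^2/4 = 0.0693 m^2.
Q = A * V = 0.0693 * 1.5869 = 0.1099 m^3/s.

0.1099


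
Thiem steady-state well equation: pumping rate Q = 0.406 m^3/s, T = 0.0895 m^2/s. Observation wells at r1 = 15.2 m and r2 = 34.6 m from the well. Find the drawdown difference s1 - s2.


Thiem equation: s1 - s2 = Q/(2*pi*T) * ln(r2/r1).
ln(r2/r1) = ln(34.6/15.2) = 0.8226.
Q/(2*pi*T) = 0.406 / (2*pi*0.0895) = 0.406 / 0.5623 = 0.722.
s1 - s2 = 0.722 * 0.8226 = 0.5939 m.

0.5939


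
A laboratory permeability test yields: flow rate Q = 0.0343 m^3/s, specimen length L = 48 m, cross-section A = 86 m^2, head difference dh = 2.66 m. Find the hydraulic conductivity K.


From K = Q*L / (A*dh):
Numerator: Q*L = 0.0343 * 48 = 1.6464.
Denominator: A*dh = 86 * 2.66 = 228.76.
K = 1.6464 / 228.76 = 0.007197 m/s.

0.007197


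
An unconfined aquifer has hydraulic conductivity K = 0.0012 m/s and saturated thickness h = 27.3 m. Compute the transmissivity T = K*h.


Transmissivity is defined as T = K * h.
T = 0.0012 * 27.3
  = 0.0328 m^2/s.

0.0328


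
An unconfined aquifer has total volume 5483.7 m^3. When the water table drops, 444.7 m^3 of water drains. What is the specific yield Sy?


Specific yield Sy = Volume drained / Total volume.
Sy = 444.7 / 5483.7
   = 0.0811.

0.0811


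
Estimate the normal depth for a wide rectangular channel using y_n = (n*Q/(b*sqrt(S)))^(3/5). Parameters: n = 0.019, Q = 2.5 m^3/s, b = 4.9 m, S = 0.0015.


We use the wide-channel approximation y_n = (n*Q/(b*sqrt(S)))^(3/5).
sqrt(S) = sqrt(0.0015) = 0.03873.
Numerator: n*Q = 0.019 * 2.5 = 0.0475.
Denominator: b*sqrt(S) = 4.9 * 0.03873 = 0.189777.
arg = 0.2503.
y_n = 0.2503^(3/5) = 0.4356 m.

0.4356


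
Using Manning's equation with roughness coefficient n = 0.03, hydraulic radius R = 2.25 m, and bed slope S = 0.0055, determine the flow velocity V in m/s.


Manning's equation gives V = (1/n) * R^(2/3) * S^(1/2).
First, compute R^(2/3) = 2.25^(2/3) = 1.7171.
Next, S^(1/2) = 0.0055^(1/2) = 0.074162.
Then 1/n = 1/0.03 = 33.33.
V = 33.33 * 1.7171 * 0.074162 = 4.2447 m/s.

4.2447


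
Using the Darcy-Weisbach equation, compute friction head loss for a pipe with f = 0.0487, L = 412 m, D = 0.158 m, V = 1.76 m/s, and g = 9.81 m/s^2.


Darcy-Weisbach equation: h_f = f * (L/D) * V^2/(2g).
f * L/D = 0.0487 * 412/0.158 = 126.9899.
V^2/(2g) = 1.76^2 / (2*9.81) = 3.0976 / 19.62 = 0.1579 m.
h_f = 126.9899 * 0.1579 = 20.049 m.

20.049


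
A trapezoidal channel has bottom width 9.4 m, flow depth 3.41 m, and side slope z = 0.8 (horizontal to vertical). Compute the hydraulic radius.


For a trapezoidal section with side slope z:
A = (b + z*y)*y = (9.4 + 0.8*3.41)*3.41 = 41.356 m^2.
P = b + 2*y*sqrt(1 + z^2) = 9.4 + 2*3.41*sqrt(1 + 0.8^2) = 18.134 m.
R = A/P = 41.356 / 18.134 = 2.2806 m.

2.2806


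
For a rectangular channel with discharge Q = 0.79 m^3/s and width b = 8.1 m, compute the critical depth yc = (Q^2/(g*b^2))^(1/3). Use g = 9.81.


Using yc = (Q^2 / (g * b^2))^(1/3):
Q^2 = 0.79^2 = 0.62.
g * b^2 = 9.81 * 8.1^2 = 9.81 * 65.61 = 643.63.
Q^2 / (g*b^2) = 0.62 / 643.63 = 0.001.
yc = 0.001^(1/3) = 0.099 m.

0.099


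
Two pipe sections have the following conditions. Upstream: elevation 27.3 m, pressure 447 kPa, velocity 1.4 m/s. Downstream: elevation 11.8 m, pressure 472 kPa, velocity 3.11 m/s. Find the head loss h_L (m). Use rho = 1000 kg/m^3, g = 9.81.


Total head at each section: H = z + p/(rho*g) + V^2/(2g).
H1 = 27.3 + 447*1000/(1000*9.81) + 1.4^2/(2*9.81)
   = 27.3 + 45.566 + 0.0999
   = 72.966 m.
H2 = 11.8 + 472*1000/(1000*9.81) + 3.11^2/(2*9.81)
   = 11.8 + 48.114 + 0.493
   = 60.407 m.
h_L = H1 - H2 = 72.966 - 60.407 = 12.559 m.

12.559


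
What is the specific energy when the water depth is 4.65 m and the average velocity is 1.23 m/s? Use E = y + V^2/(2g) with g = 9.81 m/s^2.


Specific energy E = y + V^2/(2g).
Velocity head = V^2/(2g) = 1.23^2 / (2*9.81) = 1.5129 / 19.62 = 0.0771 m.
E = 4.65 + 0.0771 = 4.7271 m.

4.7271


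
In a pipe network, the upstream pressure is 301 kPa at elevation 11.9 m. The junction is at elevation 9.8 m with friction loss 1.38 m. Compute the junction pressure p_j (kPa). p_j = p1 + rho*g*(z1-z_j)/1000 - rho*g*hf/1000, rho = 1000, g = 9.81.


Junction pressure: p_j = p1 + rho*g*(z1 - z_j)/1000 - rho*g*hf/1000.
Elevation term = 1000*9.81*(11.9 - 9.8)/1000 = 20.601 kPa.
Friction term = 1000*9.81*1.38/1000 = 13.538 kPa.
p_j = 301 + 20.601 - 13.538 = 308.06 kPa.

308.06


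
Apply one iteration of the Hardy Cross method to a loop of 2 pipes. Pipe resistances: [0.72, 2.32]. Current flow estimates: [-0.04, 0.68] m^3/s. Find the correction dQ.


Numerator terms (r*Q*|Q|): 0.72*-0.04*|-0.04| = -0.0012; 2.32*0.68*|0.68| = 1.0728.
Sum of numerator = 1.0716.
Denominator terms (r*|Q|): 0.72*|-0.04| = 0.0288; 2.32*|0.68| = 1.5776.
2 * sum of denominator = 2 * 1.6064 = 3.2128.
dQ = -1.0716 / 3.2128 = -0.3335 m^3/s.

-0.3335


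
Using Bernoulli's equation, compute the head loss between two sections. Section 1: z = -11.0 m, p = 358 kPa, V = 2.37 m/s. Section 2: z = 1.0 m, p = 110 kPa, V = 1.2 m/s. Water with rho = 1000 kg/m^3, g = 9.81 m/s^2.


Total head at each section: H = z + p/(rho*g) + V^2/(2g).
H1 = -11.0 + 358*1000/(1000*9.81) + 2.37^2/(2*9.81)
   = -11.0 + 36.493 + 0.2863
   = 25.78 m.
H2 = 1.0 + 110*1000/(1000*9.81) + 1.2^2/(2*9.81)
   = 1.0 + 11.213 + 0.0734
   = 12.286 m.
h_L = H1 - H2 = 25.78 - 12.286 = 13.493 m.

13.493


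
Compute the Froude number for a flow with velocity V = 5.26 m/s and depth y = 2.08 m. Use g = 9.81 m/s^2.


The Froude number is defined as Fr = V / sqrt(g*y).
g*y = 9.81 * 2.08 = 20.4048.
sqrt(g*y) = sqrt(20.4048) = 4.5172.
Fr = 5.26 / 4.5172 = 1.1644.

1.1644


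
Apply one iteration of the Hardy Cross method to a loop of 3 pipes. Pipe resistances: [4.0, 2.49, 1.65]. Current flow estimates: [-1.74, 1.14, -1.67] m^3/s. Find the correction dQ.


Numerator terms (r*Q*|Q|): 4.0*-1.74*|-1.74| = -12.1104; 2.49*1.14*|1.14| = 3.236; 1.65*-1.67*|-1.67| = -4.6017.
Sum of numerator = -13.4761.
Denominator terms (r*|Q|): 4.0*|-1.74| = 6.96; 2.49*|1.14| = 2.8386; 1.65*|-1.67| = 2.7555.
2 * sum of denominator = 2 * 12.5541 = 25.1082.
dQ = --13.4761 / 25.1082 = 0.5367 m^3/s.

0.5367


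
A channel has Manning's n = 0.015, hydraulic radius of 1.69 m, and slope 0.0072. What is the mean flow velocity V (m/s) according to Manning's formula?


Manning's equation gives V = (1/n) * R^(2/3) * S^(1/2).
First, compute R^(2/3) = 1.69^(2/3) = 1.4188.
Next, S^(1/2) = 0.0072^(1/2) = 0.084853.
Then 1/n = 1/0.015 = 66.67.
V = 66.67 * 1.4188 * 0.084853 = 8.026 m/s.

8.026


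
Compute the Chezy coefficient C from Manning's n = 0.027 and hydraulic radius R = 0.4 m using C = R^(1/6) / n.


The Chezy coefficient relates to Manning's n through C = R^(1/6) / n.
R^(1/6) = 0.4^(1/6) = 0.858374.
C = 0.858374 / 0.027 = 31.79 m^(1/2)/s.

31.79


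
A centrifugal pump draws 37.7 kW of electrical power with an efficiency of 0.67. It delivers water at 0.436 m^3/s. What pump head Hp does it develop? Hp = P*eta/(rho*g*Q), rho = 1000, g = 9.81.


Pump head formula: Hp = P * eta / (rho * g * Q).
Numerator: P * eta = 37.7 * 1000 * 0.67 = 25259.0 W.
Denominator: rho * g * Q = 1000 * 9.81 * 0.436 = 4277.16.
Hp = 25259.0 / 4277.16 = 5.91 m.

5.91


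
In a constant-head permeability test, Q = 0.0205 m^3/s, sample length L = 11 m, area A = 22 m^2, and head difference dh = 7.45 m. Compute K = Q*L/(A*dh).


From K = Q*L / (A*dh):
Numerator: Q*L = 0.0205 * 11 = 0.2255.
Denominator: A*dh = 22 * 7.45 = 163.9.
K = 0.2255 / 163.9 = 0.001376 m/s.

0.001376


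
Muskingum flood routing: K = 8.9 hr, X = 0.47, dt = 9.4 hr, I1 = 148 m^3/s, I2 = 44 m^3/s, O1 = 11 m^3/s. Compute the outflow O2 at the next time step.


Muskingum coefficients:
denom = 2*K*(1-X) + dt = 2*8.9*(1-0.47) + 9.4 = 18.834.
C0 = (dt - 2*K*X)/denom = (9.4 - 2*8.9*0.47)/18.834 = 0.0549.
C1 = (dt + 2*K*X)/denom = (9.4 + 2*8.9*0.47)/18.834 = 0.9433.
C2 = (2*K*(1-X) - dt)/denom = 0.0018.
O2 = C0*I2 + C1*I1 + C2*O1
   = 0.0549*44 + 0.9433*148 + 0.0018*11
   = 142.04 m^3/s.

142.04


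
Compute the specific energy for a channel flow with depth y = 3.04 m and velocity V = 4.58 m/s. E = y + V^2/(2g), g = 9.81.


Specific energy E = y + V^2/(2g).
Velocity head = V^2/(2g) = 4.58^2 / (2*9.81) = 20.9764 / 19.62 = 1.0691 m.
E = 3.04 + 1.0691 = 4.1091 m.

4.1091


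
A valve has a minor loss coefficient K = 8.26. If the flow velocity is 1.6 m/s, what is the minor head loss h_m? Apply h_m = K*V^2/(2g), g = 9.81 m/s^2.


Minor loss formula: h_m = K * V^2/(2g).
V^2 = 1.6^2 = 2.56.
V^2/(2g) = 2.56 / 19.62 = 0.1305 m.
h_m = 8.26 * 0.1305 = 1.0778 m.

1.0778


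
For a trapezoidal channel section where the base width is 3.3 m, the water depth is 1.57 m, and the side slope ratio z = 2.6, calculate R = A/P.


For a trapezoidal section with side slope z:
A = (b + z*y)*y = (3.3 + 2.6*1.57)*1.57 = 11.59 m^2.
P = b + 2*y*sqrt(1 + z^2) = 3.3 + 2*1.57*sqrt(1 + 2.6^2) = 12.047 m.
R = A/P = 11.59 / 12.047 = 0.962 m.

0.962


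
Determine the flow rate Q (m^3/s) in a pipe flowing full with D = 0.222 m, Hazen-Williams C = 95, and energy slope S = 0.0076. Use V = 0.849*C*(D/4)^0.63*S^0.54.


For a full circular pipe, R = D/4 = 0.222/4 = 0.0555 m.
V = 0.849 * 95 * 0.0555^0.63 * 0.0076^0.54
  = 0.849 * 95 * 0.161772 * 0.07172
  = 0.9358 m/s.
Pipe area A = pi*D^2/4 = pi*0.222^2/4 = 0.0387 m^2.
Q = A * V = 0.0387 * 0.9358 = 0.0362 m^3/s.

0.0362


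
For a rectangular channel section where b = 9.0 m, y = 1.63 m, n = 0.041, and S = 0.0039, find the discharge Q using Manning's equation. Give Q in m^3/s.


For a rectangular channel, the cross-sectional area A = b * y = 9.0 * 1.63 = 14.67 m^2.
The wetted perimeter P = b + 2y = 9.0 + 2*1.63 = 12.26 m.
Hydraulic radius R = A/P = 14.67/12.26 = 1.1966 m.
Velocity V = (1/n)*R^(2/3)*S^(1/2) = (1/0.041)*1.1966^(2/3)*0.0039^(1/2) = 1.7168 m/s.
Discharge Q = A * V = 14.67 * 1.7168 = 25.185 m^3/s.

25.185


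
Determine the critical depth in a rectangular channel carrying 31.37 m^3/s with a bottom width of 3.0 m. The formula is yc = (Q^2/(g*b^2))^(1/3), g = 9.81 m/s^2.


Using yc = (Q^2 / (g * b^2))^(1/3):
Q^2 = 31.37^2 = 984.08.
g * b^2 = 9.81 * 3.0^2 = 9.81 * 9.0 = 88.29.
Q^2 / (g*b^2) = 984.08 / 88.29 = 11.146.
yc = 11.146^(1/3) = 2.2338 m.

2.2338


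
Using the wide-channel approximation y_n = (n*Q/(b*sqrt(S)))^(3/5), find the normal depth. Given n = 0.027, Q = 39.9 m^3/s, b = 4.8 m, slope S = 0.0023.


We use the wide-channel approximation y_n = (n*Q/(b*sqrt(S)))^(3/5).
sqrt(S) = sqrt(0.0023) = 0.047958.
Numerator: n*Q = 0.027 * 39.9 = 1.0773.
Denominator: b*sqrt(S) = 4.8 * 0.047958 = 0.230198.
arg = 4.6798.
y_n = 4.6798^(3/5) = 2.5243 m.

2.5243


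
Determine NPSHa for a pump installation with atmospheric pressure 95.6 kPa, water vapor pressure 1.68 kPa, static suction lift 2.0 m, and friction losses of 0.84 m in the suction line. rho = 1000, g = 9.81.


NPSHa = p_atm/(rho*g) - z_s - hf_s - p_vap/(rho*g).
p_atm/(rho*g) = 95.6*1000 / (1000*9.81) = 9.745 m.
p_vap/(rho*g) = 1.68*1000 / (1000*9.81) = 0.171 m.
NPSHa = 9.745 - 2.0 - 0.84 - 0.171
      = 6.73 m.

6.73


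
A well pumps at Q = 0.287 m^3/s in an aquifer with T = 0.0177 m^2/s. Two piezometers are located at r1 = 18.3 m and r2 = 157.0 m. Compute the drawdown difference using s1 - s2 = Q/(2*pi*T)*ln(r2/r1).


Thiem equation: s1 - s2 = Q/(2*pi*T) * ln(r2/r1).
ln(r2/r1) = ln(157.0/18.3) = 2.1493.
Q/(2*pi*T) = 0.287 / (2*pi*0.0177) = 0.287 / 0.1112 = 2.5806.
s1 - s2 = 2.5806 * 2.1493 = 5.5467 m.

5.5467


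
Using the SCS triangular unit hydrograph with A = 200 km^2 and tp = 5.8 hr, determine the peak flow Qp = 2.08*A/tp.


SCS formula: Qp = 2.08 * A / tp.
Qp = 2.08 * 200 / 5.8
   = 416.0 / 5.8
   = 71.72 m^3/s per cm.

71.72


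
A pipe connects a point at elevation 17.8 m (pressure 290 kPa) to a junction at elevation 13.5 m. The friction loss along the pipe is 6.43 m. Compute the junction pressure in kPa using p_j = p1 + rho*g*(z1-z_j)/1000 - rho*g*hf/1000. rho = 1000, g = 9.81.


Junction pressure: p_j = p1 + rho*g*(z1 - z_j)/1000 - rho*g*hf/1000.
Elevation term = 1000*9.81*(17.8 - 13.5)/1000 = 42.183 kPa.
Friction term = 1000*9.81*6.43/1000 = 63.078 kPa.
p_j = 290 + 42.183 - 63.078 = 269.1 kPa.

269.1


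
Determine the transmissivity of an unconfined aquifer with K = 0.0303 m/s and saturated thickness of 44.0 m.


Transmissivity is defined as T = K * h.
T = 0.0303 * 44.0
  = 1.3332 m^2/s.

1.3332


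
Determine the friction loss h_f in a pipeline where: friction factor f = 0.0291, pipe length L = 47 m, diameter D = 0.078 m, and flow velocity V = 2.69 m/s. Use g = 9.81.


Darcy-Weisbach equation: h_f = f * (L/D) * V^2/(2g).
f * L/D = 0.0291 * 47/0.078 = 17.5346.
V^2/(2g) = 2.69^2 / (2*9.81) = 7.2361 / 19.62 = 0.3688 m.
h_f = 17.5346 * 0.3688 = 6.467 m.

6.467


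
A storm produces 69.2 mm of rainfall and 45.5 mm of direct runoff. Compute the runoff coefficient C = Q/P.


The runoff coefficient C = runoff depth / rainfall depth.
C = 45.5 / 69.2
  = 0.6575.

0.6575


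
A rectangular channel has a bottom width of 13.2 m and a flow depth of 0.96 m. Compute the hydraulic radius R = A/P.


For a rectangular section:
Flow area A = b * y = 13.2 * 0.96 = 12.67 m^2.
Wetted perimeter P = b + 2y = 13.2 + 2*0.96 = 15.12 m.
Hydraulic radius R = A/P = 12.67 / 15.12 = 0.8381 m.

0.8381


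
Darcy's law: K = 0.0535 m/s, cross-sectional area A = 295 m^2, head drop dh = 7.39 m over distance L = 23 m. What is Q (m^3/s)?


Darcy's law: Q = K * A * i, where i = dh/L.
Hydraulic gradient i = 7.39 / 23 = 0.321304.
Q = 0.0535 * 295 * 0.321304
  = 5.071 m^3/s.

5.071


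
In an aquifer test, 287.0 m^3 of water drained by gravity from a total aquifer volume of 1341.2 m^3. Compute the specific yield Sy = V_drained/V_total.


Specific yield Sy = Volume drained / Total volume.
Sy = 287.0 / 1341.2
   = 0.214.

0.214


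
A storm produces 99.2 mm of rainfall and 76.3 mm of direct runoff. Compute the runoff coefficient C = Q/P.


The runoff coefficient C = runoff depth / rainfall depth.
C = 76.3 / 99.2
  = 0.7692.

0.7692


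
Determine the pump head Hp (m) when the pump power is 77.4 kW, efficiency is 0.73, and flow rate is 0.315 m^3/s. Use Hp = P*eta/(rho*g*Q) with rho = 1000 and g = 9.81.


Pump head formula: Hp = P * eta / (rho * g * Q).
Numerator: P * eta = 77.4 * 1000 * 0.73 = 56502.0 W.
Denominator: rho * g * Q = 1000 * 9.81 * 0.315 = 3090.15.
Hp = 56502.0 / 3090.15 = 18.28 m.

18.28


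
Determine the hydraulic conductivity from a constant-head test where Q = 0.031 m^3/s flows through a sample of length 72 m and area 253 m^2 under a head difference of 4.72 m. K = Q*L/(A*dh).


From K = Q*L / (A*dh):
Numerator: Q*L = 0.031 * 72 = 2.232.
Denominator: A*dh = 253 * 4.72 = 1194.16.
K = 2.232 / 1194.16 = 0.001869 m/s.

0.001869


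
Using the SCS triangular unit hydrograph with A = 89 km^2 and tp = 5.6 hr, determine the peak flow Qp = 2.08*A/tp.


SCS formula: Qp = 2.08 * A / tp.
Qp = 2.08 * 89 / 5.6
   = 185.12 / 5.6
   = 33.06 m^3/s per cm.

33.06


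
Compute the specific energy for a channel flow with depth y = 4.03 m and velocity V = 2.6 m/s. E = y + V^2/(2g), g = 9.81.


Specific energy E = y + V^2/(2g).
Velocity head = V^2/(2g) = 2.6^2 / (2*9.81) = 6.76 / 19.62 = 0.3445 m.
E = 4.03 + 0.3445 = 4.3745 m.

4.3745


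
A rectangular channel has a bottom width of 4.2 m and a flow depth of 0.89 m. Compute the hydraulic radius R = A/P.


For a rectangular section:
Flow area A = b * y = 4.2 * 0.89 = 3.74 m^2.
Wetted perimeter P = b + 2y = 4.2 + 2*0.89 = 5.98 m.
Hydraulic radius R = A/P = 3.74 / 5.98 = 0.6251 m.

0.6251


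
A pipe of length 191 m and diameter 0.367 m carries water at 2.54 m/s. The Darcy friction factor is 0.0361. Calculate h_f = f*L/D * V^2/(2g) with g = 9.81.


Darcy-Weisbach equation: h_f = f * (L/D) * V^2/(2g).
f * L/D = 0.0361 * 191/0.367 = 18.7877.
V^2/(2g) = 2.54^2 / (2*9.81) = 6.4516 / 19.62 = 0.3288 m.
h_f = 18.7877 * 0.3288 = 6.178 m.

6.178


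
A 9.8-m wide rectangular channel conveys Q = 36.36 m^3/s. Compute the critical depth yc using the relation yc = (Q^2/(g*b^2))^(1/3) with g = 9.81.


Using yc = (Q^2 / (g * b^2))^(1/3):
Q^2 = 36.36^2 = 1322.05.
g * b^2 = 9.81 * 9.8^2 = 9.81 * 96.04 = 942.15.
Q^2 / (g*b^2) = 1322.05 / 942.15 = 1.4032.
yc = 1.4032^(1/3) = 1.1195 m.

1.1195


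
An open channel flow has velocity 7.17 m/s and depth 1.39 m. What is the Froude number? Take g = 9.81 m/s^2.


The Froude number is defined as Fr = V / sqrt(g*y).
g*y = 9.81 * 1.39 = 13.6359.
sqrt(g*y) = sqrt(13.6359) = 3.6927.
Fr = 7.17 / 3.6927 = 1.9417.

1.9417


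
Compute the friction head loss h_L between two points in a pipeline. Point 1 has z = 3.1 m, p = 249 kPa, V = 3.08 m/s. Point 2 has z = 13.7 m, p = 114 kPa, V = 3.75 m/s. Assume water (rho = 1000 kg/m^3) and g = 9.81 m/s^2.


Total head at each section: H = z + p/(rho*g) + V^2/(2g).
H1 = 3.1 + 249*1000/(1000*9.81) + 3.08^2/(2*9.81)
   = 3.1 + 25.382 + 0.4835
   = 28.966 m.
H2 = 13.7 + 114*1000/(1000*9.81) + 3.75^2/(2*9.81)
   = 13.7 + 11.621 + 0.7167
   = 26.038 m.
h_L = H1 - H2 = 28.966 - 26.038 = 2.928 m.

2.928


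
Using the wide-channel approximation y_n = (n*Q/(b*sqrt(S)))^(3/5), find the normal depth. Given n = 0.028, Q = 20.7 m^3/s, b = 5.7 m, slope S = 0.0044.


We use the wide-channel approximation y_n = (n*Q/(b*sqrt(S)))^(3/5).
sqrt(S) = sqrt(0.0044) = 0.066332.
Numerator: n*Q = 0.028 * 20.7 = 0.5796.
Denominator: b*sqrt(S) = 5.7 * 0.066332 = 0.378092.
arg = 1.5329.
y_n = 1.5329^(3/5) = 1.2922 m.

1.2922


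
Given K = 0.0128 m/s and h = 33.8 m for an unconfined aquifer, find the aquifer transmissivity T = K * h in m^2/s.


Transmissivity is defined as T = K * h.
T = 0.0128 * 33.8
  = 0.4326 m^2/s.

0.4326


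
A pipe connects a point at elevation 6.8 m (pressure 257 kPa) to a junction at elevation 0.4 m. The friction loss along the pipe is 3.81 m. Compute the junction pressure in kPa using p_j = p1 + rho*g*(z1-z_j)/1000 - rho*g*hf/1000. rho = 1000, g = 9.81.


Junction pressure: p_j = p1 + rho*g*(z1 - z_j)/1000 - rho*g*hf/1000.
Elevation term = 1000*9.81*(6.8 - 0.4)/1000 = 62.784 kPa.
Friction term = 1000*9.81*3.81/1000 = 37.376 kPa.
p_j = 257 + 62.784 - 37.376 = 282.41 kPa.

282.41


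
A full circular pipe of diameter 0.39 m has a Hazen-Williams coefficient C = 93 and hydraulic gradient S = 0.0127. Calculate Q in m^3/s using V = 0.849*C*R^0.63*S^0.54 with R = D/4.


For a full circular pipe, R = D/4 = 0.39/4 = 0.0975 m.
V = 0.849 * 93 * 0.0975^0.63 * 0.0127^0.54
  = 0.849 * 93 * 0.230713 * 0.094635
  = 1.7239 m/s.
Pipe area A = pi*D^2/4 = pi*0.39^2/4 = 0.1195 m^2.
Q = A * V = 0.1195 * 1.7239 = 0.2059 m^3/s.

0.2059


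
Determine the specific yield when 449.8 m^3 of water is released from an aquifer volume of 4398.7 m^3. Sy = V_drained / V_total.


Specific yield Sy = Volume drained / Total volume.
Sy = 449.8 / 4398.7
   = 0.1023.

0.1023


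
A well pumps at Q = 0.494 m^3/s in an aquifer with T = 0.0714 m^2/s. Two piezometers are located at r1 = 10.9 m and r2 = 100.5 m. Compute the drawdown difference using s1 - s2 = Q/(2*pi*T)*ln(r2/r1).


Thiem equation: s1 - s2 = Q/(2*pi*T) * ln(r2/r1).
ln(r2/r1) = ln(100.5/10.9) = 2.2214.
Q/(2*pi*T) = 0.494 / (2*pi*0.0714) = 0.494 / 0.4486 = 1.1012.
s1 - s2 = 1.1012 * 2.2214 = 2.4461 m.

2.4461


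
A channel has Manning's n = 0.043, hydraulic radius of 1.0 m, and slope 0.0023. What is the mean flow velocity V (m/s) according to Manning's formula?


Manning's equation gives V = (1/n) * R^(2/3) * S^(1/2).
First, compute R^(2/3) = 1.0^(2/3) = 1.0.
Next, S^(1/2) = 0.0023^(1/2) = 0.047958.
Then 1/n = 1/0.043 = 23.26.
V = 23.26 * 1.0 * 0.047958 = 1.1153 m/s.

1.1153


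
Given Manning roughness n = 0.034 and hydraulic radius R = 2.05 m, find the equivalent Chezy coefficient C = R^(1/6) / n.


The Chezy coefficient relates to Manning's n through C = R^(1/6) / n.
R^(1/6) = 2.05^(1/6) = 1.127091.
C = 1.127091 / 0.034 = 33.15 m^(1/2)/s.

33.15


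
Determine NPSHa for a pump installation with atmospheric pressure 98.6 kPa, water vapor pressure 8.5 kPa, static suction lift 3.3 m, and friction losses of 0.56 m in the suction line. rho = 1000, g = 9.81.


NPSHa = p_atm/(rho*g) - z_s - hf_s - p_vap/(rho*g).
p_atm/(rho*g) = 98.6*1000 / (1000*9.81) = 10.051 m.
p_vap/(rho*g) = 8.5*1000 / (1000*9.81) = 0.866 m.
NPSHa = 10.051 - 3.3 - 0.56 - 0.866
      = 5.32 m.

5.32


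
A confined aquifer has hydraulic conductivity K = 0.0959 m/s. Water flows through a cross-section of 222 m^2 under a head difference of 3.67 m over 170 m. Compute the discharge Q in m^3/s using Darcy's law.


Darcy's law: Q = K * A * i, where i = dh/L.
Hydraulic gradient i = 3.67 / 170 = 0.021588.
Q = 0.0959 * 222 * 0.021588
  = 0.4596 m^3/s.

0.4596


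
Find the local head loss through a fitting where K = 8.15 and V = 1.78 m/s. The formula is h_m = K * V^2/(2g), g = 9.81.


Minor loss formula: h_m = K * V^2/(2g).
V^2 = 1.78^2 = 3.1684.
V^2/(2g) = 3.1684 / 19.62 = 0.1615 m.
h_m = 8.15 * 0.1615 = 1.3161 m.

1.3161


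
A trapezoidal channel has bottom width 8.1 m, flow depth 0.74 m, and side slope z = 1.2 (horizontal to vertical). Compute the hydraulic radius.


For a trapezoidal section with side slope z:
A = (b + z*y)*y = (8.1 + 1.2*0.74)*0.74 = 6.651 m^2.
P = b + 2*y*sqrt(1 + z^2) = 8.1 + 2*0.74*sqrt(1 + 1.2^2) = 10.412 m.
R = A/P = 6.651 / 10.412 = 0.6388 m.

0.6388


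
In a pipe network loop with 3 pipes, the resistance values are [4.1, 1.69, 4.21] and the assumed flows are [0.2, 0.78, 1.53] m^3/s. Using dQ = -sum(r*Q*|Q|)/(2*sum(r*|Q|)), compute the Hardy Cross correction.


Numerator terms (r*Q*|Q|): 4.1*0.2*|0.2| = 0.164; 1.69*0.78*|0.78| = 1.0282; 4.21*1.53*|1.53| = 9.8552.
Sum of numerator = 11.0474.
Denominator terms (r*|Q|): 4.1*|0.2| = 0.82; 1.69*|0.78| = 1.3182; 4.21*|1.53| = 6.4413.
2 * sum of denominator = 2 * 8.5795 = 17.159.
dQ = -11.0474 / 17.159 = -0.6438 m^3/s.

-0.6438


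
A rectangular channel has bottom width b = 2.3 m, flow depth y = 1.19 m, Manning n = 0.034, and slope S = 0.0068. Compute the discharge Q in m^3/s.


For a rectangular channel, the cross-sectional area A = b * y = 2.3 * 1.19 = 2.74 m^2.
The wetted perimeter P = b + 2y = 2.3 + 2*1.19 = 4.68 m.
Hydraulic radius R = A/P = 2.74/4.68 = 0.5848 m.
Velocity V = (1/n)*R^(2/3)*S^(1/2) = (1/0.034)*0.5848^(2/3)*0.0068^(1/2) = 1.6961 m/s.
Discharge Q = A * V = 2.74 * 1.6961 = 4.642 m^3/s.

4.642


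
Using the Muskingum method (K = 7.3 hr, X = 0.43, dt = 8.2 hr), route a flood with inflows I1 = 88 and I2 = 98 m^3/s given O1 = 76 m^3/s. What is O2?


Muskingum coefficients:
denom = 2*K*(1-X) + dt = 2*7.3*(1-0.43) + 8.2 = 16.522.
C0 = (dt - 2*K*X)/denom = (8.2 - 2*7.3*0.43)/16.522 = 0.1163.
C1 = (dt + 2*K*X)/denom = (8.2 + 2*7.3*0.43)/16.522 = 0.8763.
C2 = (2*K*(1-X) - dt)/denom = 0.0074.
O2 = C0*I2 + C1*I1 + C2*O1
   = 0.1163*98 + 0.8763*88 + 0.0074*76
   = 89.07 m^3/s.

89.07


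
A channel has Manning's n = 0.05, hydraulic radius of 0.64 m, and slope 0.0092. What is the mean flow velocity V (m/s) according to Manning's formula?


Manning's equation gives V = (1/n) * R^(2/3) * S^(1/2).
First, compute R^(2/3) = 0.64^(2/3) = 0.7427.
Next, S^(1/2) = 0.0092^(1/2) = 0.095917.
Then 1/n = 1/0.05 = 20.0.
V = 20.0 * 0.7427 * 0.095917 = 1.4247 m/s.

1.4247


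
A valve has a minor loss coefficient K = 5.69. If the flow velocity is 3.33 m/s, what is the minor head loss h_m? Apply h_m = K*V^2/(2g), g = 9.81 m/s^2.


Minor loss formula: h_m = K * V^2/(2g).
V^2 = 3.33^2 = 11.0889.
V^2/(2g) = 11.0889 / 19.62 = 0.5652 m.
h_m = 5.69 * 0.5652 = 3.2159 m.

3.2159


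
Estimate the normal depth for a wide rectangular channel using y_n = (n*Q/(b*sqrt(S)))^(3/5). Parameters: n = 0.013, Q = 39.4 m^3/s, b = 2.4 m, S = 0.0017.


We use the wide-channel approximation y_n = (n*Q/(b*sqrt(S)))^(3/5).
sqrt(S) = sqrt(0.0017) = 0.041231.
Numerator: n*Q = 0.013 * 39.4 = 0.5122.
Denominator: b*sqrt(S) = 2.4 * 0.041231 = 0.098954.
arg = 5.1761.
y_n = 5.1761^(3/5) = 2.6817 m.

2.6817


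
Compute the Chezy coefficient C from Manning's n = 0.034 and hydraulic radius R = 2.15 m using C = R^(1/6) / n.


The Chezy coefficient relates to Manning's n through C = R^(1/6) / n.
R^(1/6) = 2.15^(1/6) = 1.136073.
C = 1.136073 / 0.034 = 33.41 m^(1/2)/s.

33.41


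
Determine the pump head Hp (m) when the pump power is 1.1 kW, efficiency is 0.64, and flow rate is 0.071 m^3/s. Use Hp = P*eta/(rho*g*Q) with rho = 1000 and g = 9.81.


Pump head formula: Hp = P * eta / (rho * g * Q).
Numerator: P * eta = 1.1 * 1000 * 0.64 = 704.0 W.
Denominator: rho * g * Q = 1000 * 9.81 * 0.071 = 696.51.
Hp = 704.0 / 696.51 = 1.01 m.

1.01


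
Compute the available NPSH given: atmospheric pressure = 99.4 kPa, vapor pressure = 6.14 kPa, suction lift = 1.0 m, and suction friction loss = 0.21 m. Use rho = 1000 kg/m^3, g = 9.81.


NPSHa = p_atm/(rho*g) - z_s - hf_s - p_vap/(rho*g).
p_atm/(rho*g) = 99.4*1000 / (1000*9.81) = 10.133 m.
p_vap/(rho*g) = 6.14*1000 / (1000*9.81) = 0.626 m.
NPSHa = 10.133 - 1.0 - 0.21 - 0.626
      = 8.3 m.

8.3


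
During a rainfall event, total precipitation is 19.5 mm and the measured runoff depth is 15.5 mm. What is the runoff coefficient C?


The runoff coefficient C = runoff depth / rainfall depth.
C = 15.5 / 19.5
  = 0.7949.

0.7949


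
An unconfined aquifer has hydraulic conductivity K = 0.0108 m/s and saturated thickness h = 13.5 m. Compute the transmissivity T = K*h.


Transmissivity is defined as T = K * h.
T = 0.0108 * 13.5
  = 0.1458 m^2/s.

0.1458


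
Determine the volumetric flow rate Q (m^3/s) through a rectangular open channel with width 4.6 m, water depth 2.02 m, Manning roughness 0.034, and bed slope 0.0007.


For a rectangular channel, the cross-sectional area A = b * y = 4.6 * 2.02 = 9.29 m^2.
The wetted perimeter P = b + 2y = 4.6 + 2*2.02 = 8.64 m.
Hydraulic radius R = A/P = 9.29/8.64 = 1.0755 m.
Velocity V = (1/n)*R^(2/3)*S^(1/2) = (1/0.034)*1.0755^(2/3)*0.0007^(1/2) = 0.8168 m/s.
Discharge Q = A * V = 9.29 * 0.8168 = 7.59 m^3/s.

7.59


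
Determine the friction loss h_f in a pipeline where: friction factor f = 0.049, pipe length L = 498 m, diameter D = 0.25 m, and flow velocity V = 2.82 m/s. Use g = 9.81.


Darcy-Weisbach equation: h_f = f * (L/D) * V^2/(2g).
f * L/D = 0.049 * 498/0.25 = 97.608.
V^2/(2g) = 2.82^2 / (2*9.81) = 7.9524 / 19.62 = 0.4053 m.
h_f = 97.608 * 0.4053 = 39.563 m.

39.563


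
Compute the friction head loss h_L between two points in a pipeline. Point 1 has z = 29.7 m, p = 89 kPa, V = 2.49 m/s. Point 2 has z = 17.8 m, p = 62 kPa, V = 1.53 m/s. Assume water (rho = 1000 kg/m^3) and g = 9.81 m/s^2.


Total head at each section: H = z + p/(rho*g) + V^2/(2g).
H1 = 29.7 + 89*1000/(1000*9.81) + 2.49^2/(2*9.81)
   = 29.7 + 9.072 + 0.316
   = 39.088 m.
H2 = 17.8 + 62*1000/(1000*9.81) + 1.53^2/(2*9.81)
   = 17.8 + 6.32 + 0.1193
   = 24.239 m.
h_L = H1 - H2 = 39.088 - 24.239 = 14.849 m.

14.849


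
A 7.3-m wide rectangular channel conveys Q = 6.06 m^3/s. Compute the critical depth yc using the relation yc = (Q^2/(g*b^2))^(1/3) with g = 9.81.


Using yc = (Q^2 / (g * b^2))^(1/3):
Q^2 = 6.06^2 = 36.72.
g * b^2 = 9.81 * 7.3^2 = 9.81 * 53.29 = 522.77.
Q^2 / (g*b^2) = 36.72 / 522.77 = 0.0702.
yc = 0.0702^(1/3) = 0.4126 m.

0.4126


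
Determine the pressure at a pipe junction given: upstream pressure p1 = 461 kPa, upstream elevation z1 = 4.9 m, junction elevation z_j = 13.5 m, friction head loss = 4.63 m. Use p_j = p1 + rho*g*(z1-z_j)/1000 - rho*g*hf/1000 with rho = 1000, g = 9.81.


Junction pressure: p_j = p1 + rho*g*(z1 - z_j)/1000 - rho*g*hf/1000.
Elevation term = 1000*9.81*(4.9 - 13.5)/1000 = -84.366 kPa.
Friction term = 1000*9.81*4.63/1000 = 45.42 kPa.
p_j = 461 + -84.366 - 45.42 = 331.21 kPa.

331.21


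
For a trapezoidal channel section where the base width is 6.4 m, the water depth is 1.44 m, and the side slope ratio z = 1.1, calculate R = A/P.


For a trapezoidal section with side slope z:
A = (b + z*y)*y = (6.4 + 1.1*1.44)*1.44 = 11.497 m^2.
P = b + 2*y*sqrt(1 + z^2) = 6.4 + 2*1.44*sqrt(1 + 1.1^2) = 10.681 m.
R = A/P = 11.497 / 10.681 = 1.0764 m.

1.0764


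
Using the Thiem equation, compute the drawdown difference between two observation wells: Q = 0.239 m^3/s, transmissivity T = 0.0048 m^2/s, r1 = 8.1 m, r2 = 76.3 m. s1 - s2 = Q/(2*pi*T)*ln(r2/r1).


Thiem equation: s1 - s2 = Q/(2*pi*T) * ln(r2/r1).
ln(r2/r1) = ln(76.3/8.1) = 2.2428.
Q/(2*pi*T) = 0.239 / (2*pi*0.0048) = 0.239 / 0.0302 = 7.9246.
s1 - s2 = 7.9246 * 2.2428 = 17.7733 m.

17.7733


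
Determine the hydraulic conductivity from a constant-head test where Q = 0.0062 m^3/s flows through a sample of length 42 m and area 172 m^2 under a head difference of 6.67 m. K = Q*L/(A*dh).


From K = Q*L / (A*dh):
Numerator: Q*L = 0.0062 * 42 = 0.2604.
Denominator: A*dh = 172 * 6.67 = 1147.24.
K = 0.2604 / 1147.24 = 0.000227 m/s.

0.000227


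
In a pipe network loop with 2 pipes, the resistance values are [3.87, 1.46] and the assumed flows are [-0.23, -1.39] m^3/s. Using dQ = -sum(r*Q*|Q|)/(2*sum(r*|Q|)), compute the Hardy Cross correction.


Numerator terms (r*Q*|Q|): 3.87*-0.23*|-0.23| = -0.2047; 1.46*-1.39*|-1.39| = -2.8209.
Sum of numerator = -3.0256.
Denominator terms (r*|Q|): 3.87*|-0.23| = 0.8901; 1.46*|-1.39| = 2.0294.
2 * sum of denominator = 2 * 2.9195 = 5.839.
dQ = --3.0256 / 5.839 = 0.5182 m^3/s.

0.5182


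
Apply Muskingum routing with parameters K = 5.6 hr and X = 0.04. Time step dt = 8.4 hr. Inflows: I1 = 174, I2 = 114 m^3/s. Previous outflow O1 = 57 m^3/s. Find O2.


Muskingum coefficients:
denom = 2*K*(1-X) + dt = 2*5.6*(1-0.04) + 8.4 = 19.152.
C0 = (dt - 2*K*X)/denom = (8.4 - 2*5.6*0.04)/19.152 = 0.4152.
C1 = (dt + 2*K*X)/denom = (8.4 + 2*5.6*0.04)/19.152 = 0.462.
C2 = (2*K*(1-X) - dt)/denom = 0.1228.
O2 = C0*I2 + C1*I1 + C2*O1
   = 0.4152*114 + 0.462*174 + 0.1228*57
   = 134.72 m^3/s.

134.72


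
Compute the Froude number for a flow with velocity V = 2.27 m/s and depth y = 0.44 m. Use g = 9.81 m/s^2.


The Froude number is defined as Fr = V / sqrt(g*y).
g*y = 9.81 * 0.44 = 4.3164.
sqrt(g*y) = sqrt(4.3164) = 2.0776.
Fr = 2.27 / 2.0776 = 1.0926.

1.0926


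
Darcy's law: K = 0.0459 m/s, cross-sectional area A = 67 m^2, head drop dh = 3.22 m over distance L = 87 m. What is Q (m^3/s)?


Darcy's law: Q = K * A * i, where i = dh/L.
Hydraulic gradient i = 3.22 / 87 = 0.037011.
Q = 0.0459 * 67 * 0.037011
  = 0.1138 m^3/s.

0.1138


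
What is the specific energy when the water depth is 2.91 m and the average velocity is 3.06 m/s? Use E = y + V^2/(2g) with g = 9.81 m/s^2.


Specific energy E = y + V^2/(2g).
Velocity head = V^2/(2g) = 3.06^2 / (2*9.81) = 9.3636 / 19.62 = 0.4772 m.
E = 2.91 + 0.4772 = 3.3872 m.

3.3872


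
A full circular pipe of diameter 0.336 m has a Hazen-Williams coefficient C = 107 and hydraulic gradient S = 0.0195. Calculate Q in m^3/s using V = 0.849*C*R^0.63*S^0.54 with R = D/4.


For a full circular pipe, R = D/4 = 0.336/4 = 0.084 m.
V = 0.849 * 107 * 0.084^0.63 * 0.0195^0.54
  = 0.849 * 107 * 0.210037 * 0.119294
  = 2.2762 m/s.
Pipe area A = pi*D^2/4 = pi*0.336^2/4 = 0.0887 m^2.
Q = A * V = 0.0887 * 2.2762 = 0.2018 m^3/s.

0.2018


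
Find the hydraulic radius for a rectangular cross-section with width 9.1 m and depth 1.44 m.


For a rectangular section:
Flow area A = b * y = 9.1 * 1.44 = 13.1 m^2.
Wetted perimeter P = b + 2y = 9.1 + 2*1.44 = 11.98 m.
Hydraulic radius R = A/P = 13.1 / 11.98 = 1.0938 m.

1.0938


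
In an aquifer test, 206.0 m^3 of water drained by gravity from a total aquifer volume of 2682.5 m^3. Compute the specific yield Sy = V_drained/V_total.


Specific yield Sy = Volume drained / Total volume.
Sy = 206.0 / 2682.5
   = 0.0768.

0.0768


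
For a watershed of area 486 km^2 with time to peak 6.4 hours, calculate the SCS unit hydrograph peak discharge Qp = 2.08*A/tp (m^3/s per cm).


SCS formula: Qp = 2.08 * A / tp.
Qp = 2.08 * 486 / 6.4
   = 1010.88 / 6.4
   = 157.95 m^3/s per cm.

157.95


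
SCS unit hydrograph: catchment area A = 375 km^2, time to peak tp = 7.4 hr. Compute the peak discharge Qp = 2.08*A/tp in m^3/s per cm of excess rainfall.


SCS formula: Qp = 2.08 * A / tp.
Qp = 2.08 * 375 / 7.4
   = 780.0 / 7.4
   = 105.41 m^3/s per cm.

105.41


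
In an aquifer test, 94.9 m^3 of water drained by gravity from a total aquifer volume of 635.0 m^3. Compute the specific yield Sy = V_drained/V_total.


Specific yield Sy = Volume drained / Total volume.
Sy = 94.9 / 635.0
   = 0.1494.

0.1494


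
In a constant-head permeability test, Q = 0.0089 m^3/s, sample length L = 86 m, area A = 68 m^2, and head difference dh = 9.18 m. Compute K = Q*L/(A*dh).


From K = Q*L / (A*dh):
Numerator: Q*L = 0.0089 * 86 = 0.7654.
Denominator: A*dh = 68 * 9.18 = 624.24.
K = 0.7654 / 624.24 = 0.001226 m/s.

0.001226


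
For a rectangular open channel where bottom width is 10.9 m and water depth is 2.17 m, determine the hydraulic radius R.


For a rectangular section:
Flow area A = b * y = 10.9 * 2.17 = 23.65 m^2.
Wetted perimeter P = b + 2y = 10.9 + 2*2.17 = 15.24 m.
Hydraulic radius R = A/P = 23.65 / 15.24 = 1.552 m.

1.552


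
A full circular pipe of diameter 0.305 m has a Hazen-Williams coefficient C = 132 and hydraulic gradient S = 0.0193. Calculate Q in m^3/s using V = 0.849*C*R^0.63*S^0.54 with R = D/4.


For a full circular pipe, R = D/4 = 0.305/4 = 0.0762 m.
V = 0.849 * 132 * 0.0762^0.63 * 0.0193^0.54
  = 0.849 * 132 * 0.197611 * 0.118632
  = 2.6272 m/s.
Pipe area A = pi*D^2/4 = pi*0.305^2/4 = 0.0731 m^2.
Q = A * V = 0.0731 * 2.6272 = 0.1919 m^3/s.

0.1919


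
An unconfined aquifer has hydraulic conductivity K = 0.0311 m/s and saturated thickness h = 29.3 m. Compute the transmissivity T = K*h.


Transmissivity is defined as T = K * h.
T = 0.0311 * 29.3
  = 0.9112 m^2/s.

0.9112


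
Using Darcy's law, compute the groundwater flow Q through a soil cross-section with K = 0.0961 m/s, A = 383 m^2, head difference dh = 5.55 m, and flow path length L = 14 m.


Darcy's law: Q = K * A * i, where i = dh/L.
Hydraulic gradient i = 5.55 / 14 = 0.396429.
Q = 0.0961 * 383 * 0.396429
  = 14.5911 m^3/s.

14.5911


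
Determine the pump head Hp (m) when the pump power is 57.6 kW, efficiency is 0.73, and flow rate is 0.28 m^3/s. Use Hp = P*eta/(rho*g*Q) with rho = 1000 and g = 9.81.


Pump head formula: Hp = P * eta / (rho * g * Q).
Numerator: P * eta = 57.6 * 1000 * 0.73 = 42048.0 W.
Denominator: rho * g * Q = 1000 * 9.81 * 0.28 = 2746.8.
Hp = 42048.0 / 2746.8 = 15.31 m.

15.31


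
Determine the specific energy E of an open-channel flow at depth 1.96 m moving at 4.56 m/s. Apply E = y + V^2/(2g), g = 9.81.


Specific energy E = y + V^2/(2g).
Velocity head = V^2/(2g) = 4.56^2 / (2*9.81) = 20.7936 / 19.62 = 1.0598 m.
E = 1.96 + 1.0598 = 3.0198 m.

3.0198


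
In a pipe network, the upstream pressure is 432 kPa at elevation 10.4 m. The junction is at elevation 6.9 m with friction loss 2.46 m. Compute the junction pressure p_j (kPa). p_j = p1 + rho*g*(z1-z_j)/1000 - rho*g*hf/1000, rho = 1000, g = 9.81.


Junction pressure: p_j = p1 + rho*g*(z1 - z_j)/1000 - rho*g*hf/1000.
Elevation term = 1000*9.81*(10.4 - 6.9)/1000 = 34.335 kPa.
Friction term = 1000*9.81*2.46/1000 = 24.133 kPa.
p_j = 432 + 34.335 - 24.133 = 442.2 kPa.

442.2


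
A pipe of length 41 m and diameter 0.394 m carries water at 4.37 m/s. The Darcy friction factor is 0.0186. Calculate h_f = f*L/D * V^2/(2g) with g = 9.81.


Darcy-Weisbach equation: h_f = f * (L/D) * V^2/(2g).
f * L/D = 0.0186 * 41/0.394 = 1.9355.
V^2/(2g) = 4.37^2 / (2*9.81) = 19.0969 / 19.62 = 0.9733 m.
h_f = 1.9355 * 0.9733 = 1.884 m.

1.884


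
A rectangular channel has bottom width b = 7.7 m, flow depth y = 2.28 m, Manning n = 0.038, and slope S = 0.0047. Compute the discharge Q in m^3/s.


For a rectangular channel, the cross-sectional area A = b * y = 7.7 * 2.28 = 17.56 m^2.
The wetted perimeter P = b + 2y = 7.7 + 2*2.28 = 12.26 m.
Hydraulic radius R = A/P = 17.56/12.26 = 1.432 m.
Velocity V = (1/n)*R^(2/3)*S^(1/2) = (1/0.038)*1.432^(2/3)*0.0047^(1/2) = 2.292 m/s.
Discharge Q = A * V = 17.56 * 2.292 = 40.239 m^3/s.

40.239


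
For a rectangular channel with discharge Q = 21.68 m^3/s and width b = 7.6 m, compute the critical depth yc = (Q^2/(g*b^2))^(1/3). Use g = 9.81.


Using yc = (Q^2 / (g * b^2))^(1/3):
Q^2 = 21.68^2 = 470.02.
g * b^2 = 9.81 * 7.6^2 = 9.81 * 57.76 = 566.63.
Q^2 / (g*b^2) = 470.02 / 566.63 = 0.8295.
yc = 0.8295^(1/3) = 0.9396 m.

0.9396


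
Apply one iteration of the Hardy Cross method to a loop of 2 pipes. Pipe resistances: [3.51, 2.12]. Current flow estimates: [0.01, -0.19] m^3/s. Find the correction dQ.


Numerator terms (r*Q*|Q|): 3.51*0.01*|0.01| = 0.0004; 2.12*-0.19*|-0.19| = -0.0765.
Sum of numerator = -0.0762.
Denominator terms (r*|Q|): 3.51*|0.01| = 0.0351; 2.12*|-0.19| = 0.4028.
2 * sum of denominator = 2 * 0.4379 = 0.8758.
dQ = --0.0762 / 0.8758 = 0.087 m^3/s.

0.087


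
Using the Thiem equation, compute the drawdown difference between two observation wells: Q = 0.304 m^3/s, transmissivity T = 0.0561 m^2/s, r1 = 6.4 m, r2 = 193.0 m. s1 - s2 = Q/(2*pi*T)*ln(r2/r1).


Thiem equation: s1 - s2 = Q/(2*pi*T) * ln(r2/r1).
ln(r2/r1) = ln(193.0/6.4) = 3.4064.
Q/(2*pi*T) = 0.304 / (2*pi*0.0561) = 0.304 / 0.3525 = 0.8624.
s1 - s2 = 0.8624 * 3.4064 = 2.9378 m.

2.9378


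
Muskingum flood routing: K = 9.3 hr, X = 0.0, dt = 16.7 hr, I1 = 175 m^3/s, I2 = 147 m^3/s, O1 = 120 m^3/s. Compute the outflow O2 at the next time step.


Muskingum coefficients:
denom = 2*K*(1-X) + dt = 2*9.3*(1-0.0) + 16.7 = 35.3.
C0 = (dt - 2*K*X)/denom = (16.7 - 2*9.3*0.0)/35.3 = 0.4731.
C1 = (dt + 2*K*X)/denom = (16.7 + 2*9.3*0.0)/35.3 = 0.4731.
C2 = (2*K*(1-X) - dt)/denom = 0.0538.
O2 = C0*I2 + C1*I1 + C2*O1
   = 0.4731*147 + 0.4731*175 + 0.0538*120
   = 158.79 m^3/s.

158.79


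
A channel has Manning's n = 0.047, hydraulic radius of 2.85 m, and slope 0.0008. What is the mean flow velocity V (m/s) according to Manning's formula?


Manning's equation gives V = (1/n) * R^(2/3) * S^(1/2).
First, compute R^(2/3) = 2.85^(2/3) = 2.0102.
Next, S^(1/2) = 0.0008^(1/2) = 0.028284.
Then 1/n = 1/0.047 = 21.28.
V = 21.28 * 2.0102 * 0.028284 = 1.2097 m/s.

1.2097


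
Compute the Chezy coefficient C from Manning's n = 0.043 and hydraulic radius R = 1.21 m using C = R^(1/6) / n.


The Chezy coefficient relates to Manning's n through C = R^(1/6) / n.
R^(1/6) = 1.21^(1/6) = 1.03228.
C = 1.03228 / 0.043 = 24.01 m^(1/2)/s.

24.01


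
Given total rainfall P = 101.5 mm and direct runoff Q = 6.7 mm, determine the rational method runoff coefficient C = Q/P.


The runoff coefficient C = runoff depth / rainfall depth.
C = 6.7 / 101.5
  = 0.066.

0.066
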